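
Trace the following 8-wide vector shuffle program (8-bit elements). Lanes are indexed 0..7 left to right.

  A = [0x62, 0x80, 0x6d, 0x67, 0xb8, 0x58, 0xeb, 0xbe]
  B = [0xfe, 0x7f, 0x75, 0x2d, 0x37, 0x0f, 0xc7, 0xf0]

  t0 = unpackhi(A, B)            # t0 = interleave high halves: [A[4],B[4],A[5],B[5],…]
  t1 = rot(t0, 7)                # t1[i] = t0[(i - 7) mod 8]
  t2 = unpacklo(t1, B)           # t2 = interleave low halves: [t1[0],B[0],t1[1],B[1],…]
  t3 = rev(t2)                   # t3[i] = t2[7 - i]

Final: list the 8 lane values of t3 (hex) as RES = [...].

RES = [ 0x2d  0xeb  0x75  0x0f  0x7f  0x58  0xfe  0x37 ]

t0 = [0xb8, 0x37, 0x58, 0x0f, 0xeb, 0xc7, 0xbe, 0xf0]
t1 = [0x37, 0x58, 0x0f, 0xeb, 0xc7, 0xbe, 0xf0, 0xb8]
t2 = [0x37, 0xfe, 0x58, 0x7f, 0x0f, 0x75, 0xeb, 0x2d]
t3 = [0x2d, 0xeb, 0x75, 0x0f, 0x7f, 0x58, 0xfe, 0x37]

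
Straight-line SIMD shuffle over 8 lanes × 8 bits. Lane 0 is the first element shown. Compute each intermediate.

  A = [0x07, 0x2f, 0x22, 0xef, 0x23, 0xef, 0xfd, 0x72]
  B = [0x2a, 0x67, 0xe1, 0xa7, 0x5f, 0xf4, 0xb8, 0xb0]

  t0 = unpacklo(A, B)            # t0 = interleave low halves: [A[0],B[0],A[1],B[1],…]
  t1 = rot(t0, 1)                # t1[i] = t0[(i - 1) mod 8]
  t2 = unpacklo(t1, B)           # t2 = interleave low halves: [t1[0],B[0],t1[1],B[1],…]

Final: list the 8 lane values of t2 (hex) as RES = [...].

  t0: 07 2a 2f 67 22 e1 ef a7
  t1: a7 07 2a 2f 67 22 e1 ef
  t2: a7 2a 07 67 2a e1 2f a7

RES = [0xa7, 0x2a, 0x07, 0x67, 0x2a, 0xe1, 0x2f, 0xa7]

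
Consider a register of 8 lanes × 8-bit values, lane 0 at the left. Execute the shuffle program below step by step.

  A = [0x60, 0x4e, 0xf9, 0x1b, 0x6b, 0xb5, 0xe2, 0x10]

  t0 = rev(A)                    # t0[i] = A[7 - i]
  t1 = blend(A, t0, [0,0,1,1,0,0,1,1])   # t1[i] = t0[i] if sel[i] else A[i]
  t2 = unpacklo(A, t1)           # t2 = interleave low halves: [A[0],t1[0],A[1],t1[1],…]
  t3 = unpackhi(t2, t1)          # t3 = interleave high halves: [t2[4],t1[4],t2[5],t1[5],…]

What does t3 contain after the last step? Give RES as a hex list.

  t0: 10 e2 b5 6b 1b f9 4e 60
  t1: 60 4e b5 6b 6b b5 4e 60
  t2: 60 60 4e 4e f9 b5 1b 6b
  t3: f9 6b b5 b5 1b 4e 6b 60

RES = [ 0xf9  0x6b  0xb5  0xb5  0x1b  0x4e  0x6b  0x60 ]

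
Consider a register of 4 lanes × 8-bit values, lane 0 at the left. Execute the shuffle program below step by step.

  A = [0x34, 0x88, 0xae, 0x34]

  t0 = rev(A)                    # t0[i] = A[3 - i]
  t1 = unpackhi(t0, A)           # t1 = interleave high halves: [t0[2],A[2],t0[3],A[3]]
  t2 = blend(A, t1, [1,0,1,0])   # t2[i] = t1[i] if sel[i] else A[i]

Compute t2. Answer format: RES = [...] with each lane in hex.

RES = [0x88, 0x88, 0x34, 0x34]

  t0: 34 ae 88 34
  t1: 88 ae 34 34
  t2: 88 88 34 34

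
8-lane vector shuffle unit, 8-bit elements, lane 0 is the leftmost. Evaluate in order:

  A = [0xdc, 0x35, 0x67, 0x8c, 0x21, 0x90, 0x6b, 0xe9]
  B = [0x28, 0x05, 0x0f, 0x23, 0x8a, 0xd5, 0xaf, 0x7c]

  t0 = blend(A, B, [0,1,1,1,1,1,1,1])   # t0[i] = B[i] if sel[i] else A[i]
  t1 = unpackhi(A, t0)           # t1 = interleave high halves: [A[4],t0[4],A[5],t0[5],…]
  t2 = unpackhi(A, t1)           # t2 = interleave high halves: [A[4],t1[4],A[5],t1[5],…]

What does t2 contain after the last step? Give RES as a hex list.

  t0: dc 05 0f 23 8a d5 af 7c
  t1: 21 8a 90 d5 6b af e9 7c
  t2: 21 6b 90 af 6b e9 e9 7c

RES = [ 0x21  0x6b  0x90  0xaf  0x6b  0xe9  0xe9  0x7c ]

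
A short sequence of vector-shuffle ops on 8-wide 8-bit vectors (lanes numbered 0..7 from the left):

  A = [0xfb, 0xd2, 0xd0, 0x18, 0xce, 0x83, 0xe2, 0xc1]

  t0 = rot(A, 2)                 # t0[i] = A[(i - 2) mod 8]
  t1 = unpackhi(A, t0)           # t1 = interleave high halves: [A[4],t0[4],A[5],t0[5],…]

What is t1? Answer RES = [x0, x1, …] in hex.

t0 = [0xe2, 0xc1, 0xfb, 0xd2, 0xd0, 0x18, 0xce, 0x83]
t1 = [0xce, 0xd0, 0x83, 0x18, 0xe2, 0xce, 0xc1, 0x83]

RES = [0xce, 0xd0, 0x83, 0x18, 0xe2, 0xce, 0xc1, 0x83]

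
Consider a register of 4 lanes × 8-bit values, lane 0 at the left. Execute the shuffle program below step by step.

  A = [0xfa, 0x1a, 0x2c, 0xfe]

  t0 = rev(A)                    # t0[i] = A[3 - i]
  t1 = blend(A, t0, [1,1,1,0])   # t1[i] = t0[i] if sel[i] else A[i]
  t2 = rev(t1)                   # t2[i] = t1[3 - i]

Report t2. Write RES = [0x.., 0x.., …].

  t0: fe 2c 1a fa
  t1: fe 2c 1a fe
  t2: fe 1a 2c fe

RES = [ 0xfe  0x1a  0x2c  0xfe ]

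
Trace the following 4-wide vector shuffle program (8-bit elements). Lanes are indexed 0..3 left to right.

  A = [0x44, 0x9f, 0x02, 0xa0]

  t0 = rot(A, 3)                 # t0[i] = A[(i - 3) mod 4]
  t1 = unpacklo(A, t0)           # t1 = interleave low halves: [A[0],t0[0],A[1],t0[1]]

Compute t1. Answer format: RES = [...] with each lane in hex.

→ t0 |9f|02|a0|44|
→ t1 |44|9f|9f|02|

RES = [ 0x44  0x9f  0x9f  0x02 ]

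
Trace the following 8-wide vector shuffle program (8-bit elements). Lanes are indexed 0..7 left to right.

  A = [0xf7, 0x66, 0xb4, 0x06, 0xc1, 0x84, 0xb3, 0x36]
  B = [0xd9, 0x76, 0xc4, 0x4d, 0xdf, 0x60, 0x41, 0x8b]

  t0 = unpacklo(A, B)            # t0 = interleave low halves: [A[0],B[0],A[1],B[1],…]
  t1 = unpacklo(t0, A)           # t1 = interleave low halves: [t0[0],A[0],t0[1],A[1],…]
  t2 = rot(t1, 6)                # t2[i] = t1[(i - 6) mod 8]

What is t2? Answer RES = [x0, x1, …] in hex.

RES = [0xd9, 0x66, 0x66, 0xb4, 0x76, 0x06, 0xf7, 0xf7]

t0 = [0xf7, 0xd9, 0x66, 0x76, 0xb4, 0xc4, 0x06, 0x4d]
t1 = [0xf7, 0xf7, 0xd9, 0x66, 0x66, 0xb4, 0x76, 0x06]
t2 = [0xd9, 0x66, 0x66, 0xb4, 0x76, 0x06, 0xf7, 0xf7]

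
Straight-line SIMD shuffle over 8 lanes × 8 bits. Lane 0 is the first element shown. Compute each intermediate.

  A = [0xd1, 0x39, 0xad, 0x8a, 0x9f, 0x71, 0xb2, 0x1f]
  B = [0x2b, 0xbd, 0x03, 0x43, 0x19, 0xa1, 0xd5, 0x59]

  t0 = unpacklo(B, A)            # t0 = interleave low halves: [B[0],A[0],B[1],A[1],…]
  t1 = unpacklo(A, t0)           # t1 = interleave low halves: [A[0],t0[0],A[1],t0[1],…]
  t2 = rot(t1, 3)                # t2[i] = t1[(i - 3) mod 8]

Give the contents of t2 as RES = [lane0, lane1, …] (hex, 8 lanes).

→ t0 |2b|d1|bd|39|03|ad|43|8a|
→ t1 |d1|2b|39|d1|ad|bd|8a|39|
→ t2 |bd|8a|39|d1|2b|39|d1|ad|

RES = [0xbd, 0x8a, 0x39, 0xd1, 0x2b, 0x39, 0xd1, 0xad]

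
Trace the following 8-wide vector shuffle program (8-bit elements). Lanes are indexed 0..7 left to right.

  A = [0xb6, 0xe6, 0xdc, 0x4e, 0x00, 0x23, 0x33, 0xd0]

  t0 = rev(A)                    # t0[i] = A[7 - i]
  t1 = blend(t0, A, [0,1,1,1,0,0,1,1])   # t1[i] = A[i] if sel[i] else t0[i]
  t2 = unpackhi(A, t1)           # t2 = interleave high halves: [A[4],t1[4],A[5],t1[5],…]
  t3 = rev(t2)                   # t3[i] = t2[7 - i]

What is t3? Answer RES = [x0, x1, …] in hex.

RES = [ 0xd0  0xd0  0x33  0x33  0xdc  0x23  0x4e  0x00 ]

  t0: d0 33 23 00 4e dc e6 b6
  t1: d0 e6 dc 4e 4e dc 33 d0
  t2: 00 4e 23 dc 33 33 d0 d0
  t3: d0 d0 33 33 dc 23 4e 00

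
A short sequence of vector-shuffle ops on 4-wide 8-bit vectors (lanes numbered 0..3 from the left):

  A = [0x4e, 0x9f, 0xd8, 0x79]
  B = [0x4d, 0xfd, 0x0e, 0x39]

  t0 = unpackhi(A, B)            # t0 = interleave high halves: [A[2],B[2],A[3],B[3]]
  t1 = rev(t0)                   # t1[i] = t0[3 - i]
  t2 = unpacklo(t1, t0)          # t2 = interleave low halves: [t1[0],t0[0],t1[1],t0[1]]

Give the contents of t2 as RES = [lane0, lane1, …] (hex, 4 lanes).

t0 = [0xd8, 0x0e, 0x79, 0x39]
t1 = [0x39, 0x79, 0x0e, 0xd8]
t2 = [0x39, 0xd8, 0x79, 0x0e]

RES = [ 0x39  0xd8  0x79  0x0e ]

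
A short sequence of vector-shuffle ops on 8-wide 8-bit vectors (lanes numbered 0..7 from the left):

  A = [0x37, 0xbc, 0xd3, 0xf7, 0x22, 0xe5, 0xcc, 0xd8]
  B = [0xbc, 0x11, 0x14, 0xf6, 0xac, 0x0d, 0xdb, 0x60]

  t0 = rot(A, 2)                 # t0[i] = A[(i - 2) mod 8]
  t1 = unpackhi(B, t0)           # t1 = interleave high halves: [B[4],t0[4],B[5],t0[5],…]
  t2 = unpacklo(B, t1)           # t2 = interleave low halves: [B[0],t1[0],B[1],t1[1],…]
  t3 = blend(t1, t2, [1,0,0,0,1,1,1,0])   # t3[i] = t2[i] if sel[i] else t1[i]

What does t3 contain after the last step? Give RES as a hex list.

→ t0 |cc|d8|37|bc|d3|f7|22|e5|
→ t1 |ac|d3|0d|f7|db|22|60|e5|
→ t2 |bc|ac|11|d3|14|0d|f6|f7|
→ t3 |bc|d3|0d|f7|14|0d|f6|e5|

RES = [0xbc, 0xd3, 0x0d, 0xf7, 0x14, 0x0d, 0xf6, 0xe5]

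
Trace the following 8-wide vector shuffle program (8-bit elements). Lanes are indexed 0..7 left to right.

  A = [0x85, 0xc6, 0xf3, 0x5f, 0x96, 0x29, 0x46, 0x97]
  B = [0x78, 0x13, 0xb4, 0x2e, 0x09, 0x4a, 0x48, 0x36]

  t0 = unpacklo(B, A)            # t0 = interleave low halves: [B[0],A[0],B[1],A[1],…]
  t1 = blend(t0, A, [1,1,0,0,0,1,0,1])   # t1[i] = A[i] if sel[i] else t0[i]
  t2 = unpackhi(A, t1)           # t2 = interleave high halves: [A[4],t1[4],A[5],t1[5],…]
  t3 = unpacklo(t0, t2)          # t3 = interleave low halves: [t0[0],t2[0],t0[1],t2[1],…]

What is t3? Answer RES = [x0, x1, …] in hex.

RES = [0x78, 0x96, 0x85, 0xb4, 0x13, 0x29, 0xc6, 0x29]

→ t0 |78|85|13|c6|b4|f3|2e|5f|
→ t1 |85|c6|13|c6|b4|29|2e|97|
→ t2 |96|b4|29|29|46|2e|97|97|
→ t3 |78|96|85|b4|13|29|c6|29|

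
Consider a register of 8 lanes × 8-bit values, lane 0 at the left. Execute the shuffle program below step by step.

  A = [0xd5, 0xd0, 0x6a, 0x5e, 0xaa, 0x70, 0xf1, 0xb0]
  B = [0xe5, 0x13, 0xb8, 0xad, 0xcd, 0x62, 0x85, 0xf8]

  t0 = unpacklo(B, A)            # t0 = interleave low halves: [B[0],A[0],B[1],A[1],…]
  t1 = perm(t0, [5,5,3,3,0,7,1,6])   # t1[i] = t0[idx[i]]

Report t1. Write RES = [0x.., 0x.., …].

RES = [0x6a, 0x6a, 0xd0, 0xd0, 0xe5, 0x5e, 0xd5, 0xad]

  t0: e5 d5 13 d0 b8 6a ad 5e
  t1: 6a 6a d0 d0 e5 5e d5 ad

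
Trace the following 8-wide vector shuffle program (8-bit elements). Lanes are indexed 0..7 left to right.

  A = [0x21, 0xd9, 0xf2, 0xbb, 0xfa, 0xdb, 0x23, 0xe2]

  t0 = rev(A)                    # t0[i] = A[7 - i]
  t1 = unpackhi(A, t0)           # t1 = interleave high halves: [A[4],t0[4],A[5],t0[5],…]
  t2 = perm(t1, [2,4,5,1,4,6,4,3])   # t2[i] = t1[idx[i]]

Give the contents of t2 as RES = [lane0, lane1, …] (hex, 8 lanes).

→ t0 |e2|23|db|fa|bb|f2|d9|21|
→ t1 |fa|bb|db|f2|23|d9|e2|21|
→ t2 |db|23|d9|bb|23|e2|23|f2|

RES = [0xdb, 0x23, 0xd9, 0xbb, 0x23, 0xe2, 0x23, 0xf2]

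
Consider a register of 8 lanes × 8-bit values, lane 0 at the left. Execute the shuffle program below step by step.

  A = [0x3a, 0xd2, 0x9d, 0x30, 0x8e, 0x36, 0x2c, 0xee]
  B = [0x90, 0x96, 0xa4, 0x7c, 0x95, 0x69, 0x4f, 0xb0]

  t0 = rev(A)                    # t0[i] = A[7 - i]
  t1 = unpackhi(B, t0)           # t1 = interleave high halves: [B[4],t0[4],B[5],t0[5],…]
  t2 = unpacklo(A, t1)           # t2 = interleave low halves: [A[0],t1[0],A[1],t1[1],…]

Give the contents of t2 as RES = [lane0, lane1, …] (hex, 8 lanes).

RES = [ 0x3a  0x95  0xd2  0x30  0x9d  0x69  0x30  0x9d ]

  t0: ee 2c 36 8e 30 9d d2 3a
  t1: 95 30 69 9d 4f d2 b0 3a
  t2: 3a 95 d2 30 9d 69 30 9d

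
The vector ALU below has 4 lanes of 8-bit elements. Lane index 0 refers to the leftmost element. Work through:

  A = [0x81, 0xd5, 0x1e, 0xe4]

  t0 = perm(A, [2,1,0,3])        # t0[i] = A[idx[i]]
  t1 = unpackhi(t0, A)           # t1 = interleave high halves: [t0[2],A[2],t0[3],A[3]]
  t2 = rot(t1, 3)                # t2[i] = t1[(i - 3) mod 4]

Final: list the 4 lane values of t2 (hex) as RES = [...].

RES = [0x1e, 0xe4, 0xe4, 0x81]

→ t0 |1e|d5|81|e4|
→ t1 |81|1e|e4|e4|
→ t2 |1e|e4|e4|81|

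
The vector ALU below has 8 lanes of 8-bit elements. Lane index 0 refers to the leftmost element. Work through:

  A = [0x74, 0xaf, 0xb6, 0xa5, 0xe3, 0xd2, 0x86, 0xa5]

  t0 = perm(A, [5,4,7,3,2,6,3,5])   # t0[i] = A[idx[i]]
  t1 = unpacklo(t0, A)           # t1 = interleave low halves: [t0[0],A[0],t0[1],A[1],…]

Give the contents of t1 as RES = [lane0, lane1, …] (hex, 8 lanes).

RES = [0xd2, 0x74, 0xe3, 0xaf, 0xa5, 0xb6, 0xa5, 0xa5]

→ t0 |d2|e3|a5|a5|b6|86|a5|d2|
→ t1 |d2|74|e3|af|a5|b6|a5|a5|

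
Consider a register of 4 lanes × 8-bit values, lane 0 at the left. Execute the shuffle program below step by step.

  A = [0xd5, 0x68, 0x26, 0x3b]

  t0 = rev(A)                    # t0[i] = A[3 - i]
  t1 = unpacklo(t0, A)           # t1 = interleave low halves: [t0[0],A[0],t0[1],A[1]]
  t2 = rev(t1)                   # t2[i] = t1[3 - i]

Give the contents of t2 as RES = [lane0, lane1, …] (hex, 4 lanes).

RES = [ 0x68  0x26  0xd5  0x3b ]

  t0: 3b 26 68 d5
  t1: 3b d5 26 68
  t2: 68 26 d5 3b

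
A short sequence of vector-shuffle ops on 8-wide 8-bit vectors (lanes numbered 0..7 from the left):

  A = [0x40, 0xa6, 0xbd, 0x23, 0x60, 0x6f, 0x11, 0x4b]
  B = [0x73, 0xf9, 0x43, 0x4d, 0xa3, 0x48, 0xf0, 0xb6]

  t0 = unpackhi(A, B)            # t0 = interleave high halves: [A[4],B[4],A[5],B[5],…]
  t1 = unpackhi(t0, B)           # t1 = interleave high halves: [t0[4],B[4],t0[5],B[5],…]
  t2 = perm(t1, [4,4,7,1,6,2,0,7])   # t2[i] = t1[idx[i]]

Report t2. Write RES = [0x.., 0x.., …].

RES = [ 0x4b  0x4b  0xb6  0xa3  0xb6  0xf0  0x11  0xb6 ]

t0 = [0x60, 0xa3, 0x6f, 0x48, 0x11, 0xf0, 0x4b, 0xb6]
t1 = [0x11, 0xa3, 0xf0, 0x48, 0x4b, 0xf0, 0xb6, 0xb6]
t2 = [0x4b, 0x4b, 0xb6, 0xa3, 0xb6, 0xf0, 0x11, 0xb6]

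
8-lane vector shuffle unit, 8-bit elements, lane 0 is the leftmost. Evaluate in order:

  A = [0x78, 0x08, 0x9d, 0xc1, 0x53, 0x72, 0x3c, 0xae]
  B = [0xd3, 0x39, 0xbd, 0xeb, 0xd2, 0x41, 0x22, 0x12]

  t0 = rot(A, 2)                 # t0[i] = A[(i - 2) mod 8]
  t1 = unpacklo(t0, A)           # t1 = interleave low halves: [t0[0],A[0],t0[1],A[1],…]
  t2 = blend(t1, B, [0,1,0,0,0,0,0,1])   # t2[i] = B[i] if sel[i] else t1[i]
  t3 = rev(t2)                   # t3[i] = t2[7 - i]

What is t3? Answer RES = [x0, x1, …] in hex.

RES = [ 0x12  0x08  0x9d  0x78  0x08  0xae  0x39  0x3c ]

  t0: 3c ae 78 08 9d c1 53 72
  t1: 3c 78 ae 08 78 9d 08 c1
  t2: 3c 39 ae 08 78 9d 08 12
  t3: 12 08 9d 78 08 ae 39 3c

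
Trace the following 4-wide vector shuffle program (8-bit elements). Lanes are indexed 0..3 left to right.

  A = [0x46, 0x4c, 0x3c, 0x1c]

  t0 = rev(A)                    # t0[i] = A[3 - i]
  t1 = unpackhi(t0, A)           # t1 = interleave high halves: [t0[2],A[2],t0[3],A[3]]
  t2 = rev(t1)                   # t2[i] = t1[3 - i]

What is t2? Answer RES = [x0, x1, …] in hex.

RES = [ 0x1c  0x46  0x3c  0x4c ]

t0 = [0x1c, 0x3c, 0x4c, 0x46]
t1 = [0x4c, 0x3c, 0x46, 0x1c]
t2 = [0x1c, 0x46, 0x3c, 0x4c]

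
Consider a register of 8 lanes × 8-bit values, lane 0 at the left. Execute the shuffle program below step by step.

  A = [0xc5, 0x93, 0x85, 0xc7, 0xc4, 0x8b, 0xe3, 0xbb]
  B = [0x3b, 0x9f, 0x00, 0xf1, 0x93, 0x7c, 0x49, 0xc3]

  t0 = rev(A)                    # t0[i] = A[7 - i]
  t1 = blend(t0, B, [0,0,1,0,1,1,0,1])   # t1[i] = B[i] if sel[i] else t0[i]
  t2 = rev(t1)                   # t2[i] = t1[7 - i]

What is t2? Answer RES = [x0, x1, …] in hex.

t0 = [0xbb, 0xe3, 0x8b, 0xc4, 0xc7, 0x85, 0x93, 0xc5]
t1 = [0xbb, 0xe3, 0x00, 0xc4, 0x93, 0x7c, 0x93, 0xc3]
t2 = [0xc3, 0x93, 0x7c, 0x93, 0xc4, 0x00, 0xe3, 0xbb]

RES = [0xc3, 0x93, 0x7c, 0x93, 0xc4, 0x00, 0xe3, 0xbb]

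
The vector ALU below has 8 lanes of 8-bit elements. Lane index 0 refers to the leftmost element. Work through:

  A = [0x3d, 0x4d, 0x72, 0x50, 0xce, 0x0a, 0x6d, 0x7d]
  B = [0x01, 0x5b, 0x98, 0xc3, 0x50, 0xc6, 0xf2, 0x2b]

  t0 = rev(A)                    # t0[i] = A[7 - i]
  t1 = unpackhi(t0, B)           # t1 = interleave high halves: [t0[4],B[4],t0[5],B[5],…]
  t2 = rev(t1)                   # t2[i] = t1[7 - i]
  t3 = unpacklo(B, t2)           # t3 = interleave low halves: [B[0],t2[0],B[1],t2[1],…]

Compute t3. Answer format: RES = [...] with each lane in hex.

→ t0 |7d|6d|0a|ce|50|72|4d|3d|
→ t1 |50|50|72|c6|4d|f2|3d|2b|
→ t2 |2b|3d|f2|4d|c6|72|50|50|
→ t3 |01|2b|5b|3d|98|f2|c3|4d|

RES = [ 0x01  0x2b  0x5b  0x3d  0x98  0xf2  0xc3  0x4d ]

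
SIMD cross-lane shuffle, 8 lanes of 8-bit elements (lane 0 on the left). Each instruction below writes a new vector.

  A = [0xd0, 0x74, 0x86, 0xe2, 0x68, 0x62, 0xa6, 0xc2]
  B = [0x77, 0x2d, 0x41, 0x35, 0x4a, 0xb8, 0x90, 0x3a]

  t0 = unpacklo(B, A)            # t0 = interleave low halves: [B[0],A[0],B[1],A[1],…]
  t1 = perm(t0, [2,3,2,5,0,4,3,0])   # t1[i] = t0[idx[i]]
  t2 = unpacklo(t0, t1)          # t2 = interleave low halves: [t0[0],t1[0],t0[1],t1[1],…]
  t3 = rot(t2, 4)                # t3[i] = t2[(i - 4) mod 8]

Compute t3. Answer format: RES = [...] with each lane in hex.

  t0: 77 d0 2d 74 41 86 35 e2
  t1: 2d 74 2d 86 77 41 74 77
  t2: 77 2d d0 74 2d 2d 74 86
  t3: 2d 2d 74 86 77 2d d0 74

RES = [0x2d, 0x2d, 0x74, 0x86, 0x77, 0x2d, 0xd0, 0x74]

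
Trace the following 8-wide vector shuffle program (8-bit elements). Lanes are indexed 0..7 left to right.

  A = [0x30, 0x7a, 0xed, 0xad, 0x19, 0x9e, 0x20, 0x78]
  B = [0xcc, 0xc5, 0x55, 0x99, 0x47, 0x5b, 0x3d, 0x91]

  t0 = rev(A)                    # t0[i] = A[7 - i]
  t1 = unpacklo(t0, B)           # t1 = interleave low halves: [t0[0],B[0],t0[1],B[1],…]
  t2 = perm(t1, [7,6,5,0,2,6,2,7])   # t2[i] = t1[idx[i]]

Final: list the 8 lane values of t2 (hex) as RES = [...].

RES = [ 0x99  0x19  0x55  0x78  0x20  0x19  0x20  0x99 ]

  t0: 78 20 9e 19 ad ed 7a 30
  t1: 78 cc 20 c5 9e 55 19 99
  t2: 99 19 55 78 20 19 20 99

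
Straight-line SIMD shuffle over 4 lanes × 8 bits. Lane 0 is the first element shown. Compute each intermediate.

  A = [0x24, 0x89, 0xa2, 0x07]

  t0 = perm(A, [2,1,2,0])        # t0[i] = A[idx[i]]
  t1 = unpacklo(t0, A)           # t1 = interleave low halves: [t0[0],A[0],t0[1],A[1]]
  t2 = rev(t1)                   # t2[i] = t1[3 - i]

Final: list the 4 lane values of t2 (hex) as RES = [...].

  t0: a2 89 a2 24
  t1: a2 24 89 89
  t2: 89 89 24 a2

RES = [0x89, 0x89, 0x24, 0xa2]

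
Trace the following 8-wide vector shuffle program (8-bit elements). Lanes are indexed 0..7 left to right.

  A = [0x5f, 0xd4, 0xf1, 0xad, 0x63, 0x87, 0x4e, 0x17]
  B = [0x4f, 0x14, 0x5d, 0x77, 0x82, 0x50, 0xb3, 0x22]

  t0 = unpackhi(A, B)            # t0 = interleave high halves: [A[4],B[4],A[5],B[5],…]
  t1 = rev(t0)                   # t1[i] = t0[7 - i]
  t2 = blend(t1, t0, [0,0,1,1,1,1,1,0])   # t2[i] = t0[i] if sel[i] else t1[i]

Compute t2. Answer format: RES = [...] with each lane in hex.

→ t0 |63|82|87|50|4e|b3|17|22|
→ t1 |22|17|b3|4e|50|87|82|63|
→ t2 |22|17|87|50|4e|b3|17|63|

RES = [ 0x22  0x17  0x87  0x50  0x4e  0xb3  0x17  0x63 ]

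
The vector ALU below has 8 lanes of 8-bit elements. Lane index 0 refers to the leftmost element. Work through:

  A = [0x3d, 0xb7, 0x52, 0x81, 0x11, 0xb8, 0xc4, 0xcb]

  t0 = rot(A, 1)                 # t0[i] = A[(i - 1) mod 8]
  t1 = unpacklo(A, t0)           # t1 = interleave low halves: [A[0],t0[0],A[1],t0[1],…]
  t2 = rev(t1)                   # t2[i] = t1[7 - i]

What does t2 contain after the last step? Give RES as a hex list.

  t0: cb 3d b7 52 81 11 b8 c4
  t1: 3d cb b7 3d 52 b7 81 52
  t2: 52 81 b7 52 3d b7 cb 3d

RES = [0x52, 0x81, 0xb7, 0x52, 0x3d, 0xb7, 0xcb, 0x3d]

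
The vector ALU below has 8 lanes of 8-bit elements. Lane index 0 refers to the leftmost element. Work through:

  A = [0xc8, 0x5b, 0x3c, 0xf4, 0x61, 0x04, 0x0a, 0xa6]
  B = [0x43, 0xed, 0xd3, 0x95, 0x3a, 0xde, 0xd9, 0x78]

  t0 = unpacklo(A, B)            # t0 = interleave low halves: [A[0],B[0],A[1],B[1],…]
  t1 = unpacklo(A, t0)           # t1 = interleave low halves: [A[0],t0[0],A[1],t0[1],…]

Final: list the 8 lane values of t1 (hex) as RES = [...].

RES = [ 0xc8  0xc8  0x5b  0x43  0x3c  0x5b  0xf4  0xed ]

t0 = [0xc8, 0x43, 0x5b, 0xed, 0x3c, 0xd3, 0xf4, 0x95]
t1 = [0xc8, 0xc8, 0x5b, 0x43, 0x3c, 0x5b, 0xf4, 0xed]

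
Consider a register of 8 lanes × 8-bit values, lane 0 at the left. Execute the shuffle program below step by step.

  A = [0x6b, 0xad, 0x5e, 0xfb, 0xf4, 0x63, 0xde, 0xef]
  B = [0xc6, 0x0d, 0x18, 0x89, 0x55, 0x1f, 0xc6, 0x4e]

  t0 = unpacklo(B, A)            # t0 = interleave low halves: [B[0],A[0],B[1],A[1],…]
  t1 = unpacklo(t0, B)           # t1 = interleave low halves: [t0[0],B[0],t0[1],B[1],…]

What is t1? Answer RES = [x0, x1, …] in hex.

RES = [ 0xc6  0xc6  0x6b  0x0d  0x0d  0x18  0xad  0x89 ]

→ t0 |c6|6b|0d|ad|18|5e|89|fb|
→ t1 |c6|c6|6b|0d|0d|18|ad|89|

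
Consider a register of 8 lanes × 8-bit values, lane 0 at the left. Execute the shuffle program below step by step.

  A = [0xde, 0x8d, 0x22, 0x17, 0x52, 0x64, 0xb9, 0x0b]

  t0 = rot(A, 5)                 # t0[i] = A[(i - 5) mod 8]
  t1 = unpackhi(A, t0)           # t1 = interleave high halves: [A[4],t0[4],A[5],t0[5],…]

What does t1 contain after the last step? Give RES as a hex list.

RES = [0x52, 0x0b, 0x64, 0xde, 0xb9, 0x8d, 0x0b, 0x22]

t0 = [0x17, 0x52, 0x64, 0xb9, 0x0b, 0xde, 0x8d, 0x22]
t1 = [0x52, 0x0b, 0x64, 0xde, 0xb9, 0x8d, 0x0b, 0x22]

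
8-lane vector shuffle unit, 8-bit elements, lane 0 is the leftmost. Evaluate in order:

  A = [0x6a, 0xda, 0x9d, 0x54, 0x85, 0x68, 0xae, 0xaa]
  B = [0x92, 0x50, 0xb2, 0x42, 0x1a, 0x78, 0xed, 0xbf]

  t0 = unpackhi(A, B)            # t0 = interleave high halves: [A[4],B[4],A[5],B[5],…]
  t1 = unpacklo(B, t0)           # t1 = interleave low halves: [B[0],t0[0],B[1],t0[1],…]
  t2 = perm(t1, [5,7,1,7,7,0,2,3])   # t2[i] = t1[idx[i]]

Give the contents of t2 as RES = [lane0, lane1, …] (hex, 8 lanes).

  t0: 85 1a 68 78 ae ed aa bf
  t1: 92 85 50 1a b2 68 42 78
  t2: 68 78 85 78 78 92 50 1a

RES = [ 0x68  0x78  0x85  0x78  0x78  0x92  0x50  0x1a ]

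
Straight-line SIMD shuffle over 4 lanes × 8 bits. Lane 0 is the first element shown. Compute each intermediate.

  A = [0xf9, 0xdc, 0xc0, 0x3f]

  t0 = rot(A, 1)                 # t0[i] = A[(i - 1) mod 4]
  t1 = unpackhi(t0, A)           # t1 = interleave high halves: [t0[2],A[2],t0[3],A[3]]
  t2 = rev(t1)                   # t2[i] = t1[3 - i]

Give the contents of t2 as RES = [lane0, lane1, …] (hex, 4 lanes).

  t0: 3f f9 dc c0
  t1: dc c0 c0 3f
  t2: 3f c0 c0 dc

RES = [0x3f, 0xc0, 0xc0, 0xdc]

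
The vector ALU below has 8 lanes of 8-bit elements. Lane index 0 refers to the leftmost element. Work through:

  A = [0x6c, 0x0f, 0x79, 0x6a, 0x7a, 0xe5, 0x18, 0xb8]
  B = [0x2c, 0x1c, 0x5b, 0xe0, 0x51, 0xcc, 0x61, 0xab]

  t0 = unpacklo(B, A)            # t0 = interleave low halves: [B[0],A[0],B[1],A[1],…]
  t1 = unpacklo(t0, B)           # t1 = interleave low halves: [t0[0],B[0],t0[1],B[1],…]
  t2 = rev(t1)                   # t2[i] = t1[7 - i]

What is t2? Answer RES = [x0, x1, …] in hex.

RES = [ 0xe0  0x0f  0x5b  0x1c  0x1c  0x6c  0x2c  0x2c ]

  t0: 2c 6c 1c 0f 5b 79 e0 6a
  t1: 2c 2c 6c 1c 1c 5b 0f e0
  t2: e0 0f 5b 1c 1c 6c 2c 2c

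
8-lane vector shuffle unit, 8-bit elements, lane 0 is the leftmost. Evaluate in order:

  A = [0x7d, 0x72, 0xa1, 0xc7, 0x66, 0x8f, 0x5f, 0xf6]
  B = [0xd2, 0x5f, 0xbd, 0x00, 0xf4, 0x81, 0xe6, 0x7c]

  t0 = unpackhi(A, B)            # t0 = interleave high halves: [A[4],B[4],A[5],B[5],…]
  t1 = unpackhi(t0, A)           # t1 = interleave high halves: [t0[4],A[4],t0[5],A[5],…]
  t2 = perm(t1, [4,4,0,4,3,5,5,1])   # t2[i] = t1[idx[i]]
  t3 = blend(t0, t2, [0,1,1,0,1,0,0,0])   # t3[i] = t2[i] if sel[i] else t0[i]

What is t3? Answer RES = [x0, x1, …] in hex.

RES = [ 0x66  0xf6  0x5f  0x81  0x8f  0xe6  0xf6  0x7c ]

t0 = [0x66, 0xf4, 0x8f, 0x81, 0x5f, 0xe6, 0xf6, 0x7c]
t1 = [0x5f, 0x66, 0xe6, 0x8f, 0xf6, 0x5f, 0x7c, 0xf6]
t2 = [0xf6, 0xf6, 0x5f, 0xf6, 0x8f, 0x5f, 0x5f, 0x66]
t3 = [0x66, 0xf6, 0x5f, 0x81, 0x8f, 0xe6, 0xf6, 0x7c]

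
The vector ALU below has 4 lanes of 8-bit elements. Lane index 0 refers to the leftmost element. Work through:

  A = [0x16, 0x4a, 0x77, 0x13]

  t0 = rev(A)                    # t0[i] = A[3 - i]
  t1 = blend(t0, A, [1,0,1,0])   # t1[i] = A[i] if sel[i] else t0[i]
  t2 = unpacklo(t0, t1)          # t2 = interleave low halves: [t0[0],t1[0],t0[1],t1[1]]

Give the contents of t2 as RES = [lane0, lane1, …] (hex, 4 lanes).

RES = [0x13, 0x16, 0x77, 0x77]

t0 = [0x13, 0x77, 0x4a, 0x16]
t1 = [0x16, 0x77, 0x77, 0x16]
t2 = [0x13, 0x16, 0x77, 0x77]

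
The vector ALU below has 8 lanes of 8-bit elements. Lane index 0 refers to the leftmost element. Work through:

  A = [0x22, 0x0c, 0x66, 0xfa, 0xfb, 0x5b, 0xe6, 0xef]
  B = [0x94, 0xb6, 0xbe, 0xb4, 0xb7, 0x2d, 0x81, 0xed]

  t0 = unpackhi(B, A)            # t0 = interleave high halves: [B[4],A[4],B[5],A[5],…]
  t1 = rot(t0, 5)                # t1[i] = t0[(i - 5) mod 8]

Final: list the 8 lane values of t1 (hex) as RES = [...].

t0 = [0xb7, 0xfb, 0x2d, 0x5b, 0x81, 0xe6, 0xed, 0xef]
t1 = [0x5b, 0x81, 0xe6, 0xed, 0xef, 0xb7, 0xfb, 0x2d]

RES = [ 0x5b  0x81  0xe6  0xed  0xef  0xb7  0xfb  0x2d ]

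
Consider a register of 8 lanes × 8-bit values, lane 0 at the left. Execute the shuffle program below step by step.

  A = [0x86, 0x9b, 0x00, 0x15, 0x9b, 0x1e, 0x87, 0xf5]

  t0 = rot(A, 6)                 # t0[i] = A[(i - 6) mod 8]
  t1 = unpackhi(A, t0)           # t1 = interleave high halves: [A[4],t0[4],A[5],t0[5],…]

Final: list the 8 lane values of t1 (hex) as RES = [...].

RES = [ 0x9b  0x87  0x1e  0xf5  0x87  0x86  0xf5  0x9b ]

  t0: 00 15 9b 1e 87 f5 86 9b
  t1: 9b 87 1e f5 87 86 f5 9b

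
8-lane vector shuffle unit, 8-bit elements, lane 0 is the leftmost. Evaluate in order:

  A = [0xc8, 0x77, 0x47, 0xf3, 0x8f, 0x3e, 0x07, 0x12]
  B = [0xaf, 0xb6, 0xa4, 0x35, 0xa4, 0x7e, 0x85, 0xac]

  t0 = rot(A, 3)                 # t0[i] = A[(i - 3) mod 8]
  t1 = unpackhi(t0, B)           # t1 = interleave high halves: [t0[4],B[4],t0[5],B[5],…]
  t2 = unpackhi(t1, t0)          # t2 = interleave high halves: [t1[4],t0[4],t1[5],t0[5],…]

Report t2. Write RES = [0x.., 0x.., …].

  t0: 3e 07 12 c8 77 47 f3 8f
  t1: 77 a4 47 7e f3 85 8f ac
  t2: f3 77 85 47 8f f3 ac 8f

RES = [ 0xf3  0x77  0x85  0x47  0x8f  0xf3  0xac  0x8f ]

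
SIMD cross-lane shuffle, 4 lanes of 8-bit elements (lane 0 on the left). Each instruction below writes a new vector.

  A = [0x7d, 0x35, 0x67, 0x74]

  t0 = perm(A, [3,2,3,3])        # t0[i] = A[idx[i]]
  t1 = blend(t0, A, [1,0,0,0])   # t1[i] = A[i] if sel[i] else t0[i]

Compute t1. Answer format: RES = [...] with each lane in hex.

→ t0 |74|67|74|74|
→ t1 |7d|67|74|74|

RES = [0x7d, 0x67, 0x74, 0x74]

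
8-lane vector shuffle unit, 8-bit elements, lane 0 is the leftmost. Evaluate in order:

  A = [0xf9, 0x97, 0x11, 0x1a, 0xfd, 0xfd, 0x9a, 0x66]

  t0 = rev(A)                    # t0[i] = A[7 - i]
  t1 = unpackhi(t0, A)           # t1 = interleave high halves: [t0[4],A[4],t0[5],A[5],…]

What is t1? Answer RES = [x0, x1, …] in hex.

  t0: 66 9a fd fd 1a 11 97 f9
  t1: 1a fd 11 fd 97 9a f9 66

RES = [0x1a, 0xfd, 0x11, 0xfd, 0x97, 0x9a, 0xf9, 0x66]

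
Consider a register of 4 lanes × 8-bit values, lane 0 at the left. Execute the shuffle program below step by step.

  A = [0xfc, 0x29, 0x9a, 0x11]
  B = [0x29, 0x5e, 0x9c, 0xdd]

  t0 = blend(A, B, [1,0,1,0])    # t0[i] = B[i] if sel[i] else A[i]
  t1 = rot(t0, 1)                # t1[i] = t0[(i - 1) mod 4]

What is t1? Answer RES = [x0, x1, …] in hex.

RES = [0x11, 0x29, 0x29, 0x9c]

→ t0 |29|29|9c|11|
→ t1 |11|29|29|9c|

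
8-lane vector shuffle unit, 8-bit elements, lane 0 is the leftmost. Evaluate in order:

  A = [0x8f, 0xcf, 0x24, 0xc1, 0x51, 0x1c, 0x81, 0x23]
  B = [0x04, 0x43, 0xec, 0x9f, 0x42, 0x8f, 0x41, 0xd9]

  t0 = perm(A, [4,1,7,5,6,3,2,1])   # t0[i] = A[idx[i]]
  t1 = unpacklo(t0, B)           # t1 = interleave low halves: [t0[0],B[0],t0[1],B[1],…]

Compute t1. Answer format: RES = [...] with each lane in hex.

RES = [0x51, 0x04, 0xcf, 0x43, 0x23, 0xec, 0x1c, 0x9f]

  t0: 51 cf 23 1c 81 c1 24 cf
  t1: 51 04 cf 43 23 ec 1c 9f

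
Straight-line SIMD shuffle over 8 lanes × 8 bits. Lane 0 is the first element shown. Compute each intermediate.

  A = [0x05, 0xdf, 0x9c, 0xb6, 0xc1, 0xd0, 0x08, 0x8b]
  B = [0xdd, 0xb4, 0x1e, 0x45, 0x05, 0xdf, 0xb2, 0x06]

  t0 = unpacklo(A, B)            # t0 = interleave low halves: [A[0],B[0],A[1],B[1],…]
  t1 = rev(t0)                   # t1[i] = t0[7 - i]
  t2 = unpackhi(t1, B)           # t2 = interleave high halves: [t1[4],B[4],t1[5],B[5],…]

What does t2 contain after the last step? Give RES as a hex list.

RES = [ 0xb4  0x05  0xdf  0xdf  0xdd  0xb2  0x05  0x06 ]

t0 = [0x05, 0xdd, 0xdf, 0xb4, 0x9c, 0x1e, 0xb6, 0x45]
t1 = [0x45, 0xb6, 0x1e, 0x9c, 0xb4, 0xdf, 0xdd, 0x05]
t2 = [0xb4, 0x05, 0xdf, 0xdf, 0xdd, 0xb2, 0x05, 0x06]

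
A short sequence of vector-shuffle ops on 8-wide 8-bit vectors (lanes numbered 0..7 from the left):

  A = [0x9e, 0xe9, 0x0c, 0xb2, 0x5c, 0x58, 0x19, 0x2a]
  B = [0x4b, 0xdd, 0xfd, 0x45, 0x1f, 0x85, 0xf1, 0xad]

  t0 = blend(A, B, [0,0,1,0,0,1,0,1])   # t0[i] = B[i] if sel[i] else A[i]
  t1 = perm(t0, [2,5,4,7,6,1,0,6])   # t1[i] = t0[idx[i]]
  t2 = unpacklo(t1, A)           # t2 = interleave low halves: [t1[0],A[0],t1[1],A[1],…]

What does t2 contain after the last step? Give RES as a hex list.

→ t0 |9e|e9|fd|b2|5c|85|19|ad|
→ t1 |fd|85|5c|ad|19|e9|9e|19|
→ t2 |fd|9e|85|e9|5c|0c|ad|b2|

RES = [0xfd, 0x9e, 0x85, 0xe9, 0x5c, 0x0c, 0xad, 0xb2]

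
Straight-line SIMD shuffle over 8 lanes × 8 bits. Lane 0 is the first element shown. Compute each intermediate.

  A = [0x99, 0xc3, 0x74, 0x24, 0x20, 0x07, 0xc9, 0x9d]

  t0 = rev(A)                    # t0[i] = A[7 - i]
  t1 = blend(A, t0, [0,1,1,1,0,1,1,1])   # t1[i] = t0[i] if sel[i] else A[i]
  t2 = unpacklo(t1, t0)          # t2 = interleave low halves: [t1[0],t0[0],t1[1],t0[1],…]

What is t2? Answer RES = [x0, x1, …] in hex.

RES = [0x99, 0x9d, 0xc9, 0xc9, 0x07, 0x07, 0x20, 0x20]

  t0: 9d c9 07 20 24 74 c3 99
  t1: 99 c9 07 20 20 74 c3 99
  t2: 99 9d c9 c9 07 07 20 20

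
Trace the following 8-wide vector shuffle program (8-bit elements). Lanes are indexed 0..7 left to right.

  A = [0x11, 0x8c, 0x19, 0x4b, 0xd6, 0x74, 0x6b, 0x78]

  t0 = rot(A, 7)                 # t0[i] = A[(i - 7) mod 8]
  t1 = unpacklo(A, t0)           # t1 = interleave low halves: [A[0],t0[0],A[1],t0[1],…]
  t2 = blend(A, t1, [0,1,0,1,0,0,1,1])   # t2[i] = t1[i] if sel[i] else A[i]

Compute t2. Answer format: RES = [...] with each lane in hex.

t0 = [0x8c, 0x19, 0x4b, 0xd6, 0x74, 0x6b, 0x78, 0x11]
t1 = [0x11, 0x8c, 0x8c, 0x19, 0x19, 0x4b, 0x4b, 0xd6]
t2 = [0x11, 0x8c, 0x19, 0x19, 0xd6, 0x74, 0x4b, 0xd6]

RES = [ 0x11  0x8c  0x19  0x19  0xd6  0x74  0x4b  0xd6 ]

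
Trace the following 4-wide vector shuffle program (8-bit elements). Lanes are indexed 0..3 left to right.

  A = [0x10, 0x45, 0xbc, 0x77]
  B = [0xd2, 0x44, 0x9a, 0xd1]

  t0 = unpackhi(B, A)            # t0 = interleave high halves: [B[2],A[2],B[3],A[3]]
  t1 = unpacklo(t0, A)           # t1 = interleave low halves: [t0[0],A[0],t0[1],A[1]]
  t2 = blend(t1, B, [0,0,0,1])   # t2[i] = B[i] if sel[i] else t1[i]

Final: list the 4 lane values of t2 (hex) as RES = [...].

  t0: 9a bc d1 77
  t1: 9a 10 bc 45
  t2: 9a 10 bc d1

RES = [0x9a, 0x10, 0xbc, 0xd1]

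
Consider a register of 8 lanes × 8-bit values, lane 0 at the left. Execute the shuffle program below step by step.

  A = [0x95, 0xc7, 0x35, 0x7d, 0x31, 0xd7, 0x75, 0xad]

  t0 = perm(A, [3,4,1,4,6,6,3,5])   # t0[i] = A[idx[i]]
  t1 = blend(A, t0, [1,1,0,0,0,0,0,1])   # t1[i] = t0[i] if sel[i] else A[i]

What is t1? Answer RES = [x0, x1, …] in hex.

  t0: 7d 31 c7 31 75 75 7d d7
  t1: 7d 31 35 7d 31 d7 75 d7

RES = [0x7d, 0x31, 0x35, 0x7d, 0x31, 0xd7, 0x75, 0xd7]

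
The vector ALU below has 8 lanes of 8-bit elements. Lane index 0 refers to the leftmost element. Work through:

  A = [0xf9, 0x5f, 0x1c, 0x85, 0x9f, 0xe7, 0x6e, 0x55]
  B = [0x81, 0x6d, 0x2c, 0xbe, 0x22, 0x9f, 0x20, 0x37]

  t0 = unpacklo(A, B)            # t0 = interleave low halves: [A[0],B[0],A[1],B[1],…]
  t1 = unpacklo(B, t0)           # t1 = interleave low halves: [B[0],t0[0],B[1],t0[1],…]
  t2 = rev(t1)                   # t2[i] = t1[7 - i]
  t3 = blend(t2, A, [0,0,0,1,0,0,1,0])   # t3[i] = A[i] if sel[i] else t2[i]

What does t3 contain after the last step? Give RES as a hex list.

→ t0 |f9|81|5f|6d|1c|2c|85|be|
→ t1 |81|f9|6d|81|2c|5f|be|6d|
→ t2 |6d|be|5f|2c|81|6d|f9|81|
→ t3 |6d|be|5f|85|81|6d|6e|81|

RES = [ 0x6d  0xbe  0x5f  0x85  0x81  0x6d  0x6e  0x81 ]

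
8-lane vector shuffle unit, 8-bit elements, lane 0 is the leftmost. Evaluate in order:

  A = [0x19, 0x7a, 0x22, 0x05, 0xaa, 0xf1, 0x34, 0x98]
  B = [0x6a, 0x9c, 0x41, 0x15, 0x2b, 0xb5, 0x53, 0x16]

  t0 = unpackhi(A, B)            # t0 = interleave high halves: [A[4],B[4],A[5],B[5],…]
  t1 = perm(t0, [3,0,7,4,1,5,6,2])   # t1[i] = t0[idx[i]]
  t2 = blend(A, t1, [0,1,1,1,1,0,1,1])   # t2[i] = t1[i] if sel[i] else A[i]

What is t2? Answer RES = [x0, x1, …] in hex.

→ t0 |aa|2b|f1|b5|34|53|98|16|
→ t1 |b5|aa|16|34|2b|53|98|f1|
→ t2 |19|aa|16|34|2b|f1|98|f1|

RES = [0x19, 0xaa, 0x16, 0x34, 0x2b, 0xf1, 0x98, 0xf1]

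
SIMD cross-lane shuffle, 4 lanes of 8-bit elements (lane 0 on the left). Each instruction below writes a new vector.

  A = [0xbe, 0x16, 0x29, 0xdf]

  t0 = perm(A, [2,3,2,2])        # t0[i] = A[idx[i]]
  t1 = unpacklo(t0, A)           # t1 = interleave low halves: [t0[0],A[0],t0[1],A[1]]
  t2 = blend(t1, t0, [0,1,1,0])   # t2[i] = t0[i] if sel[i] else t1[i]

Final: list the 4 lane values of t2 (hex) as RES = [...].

  t0: 29 df 29 29
  t1: 29 be df 16
  t2: 29 df 29 16

RES = [0x29, 0xdf, 0x29, 0x16]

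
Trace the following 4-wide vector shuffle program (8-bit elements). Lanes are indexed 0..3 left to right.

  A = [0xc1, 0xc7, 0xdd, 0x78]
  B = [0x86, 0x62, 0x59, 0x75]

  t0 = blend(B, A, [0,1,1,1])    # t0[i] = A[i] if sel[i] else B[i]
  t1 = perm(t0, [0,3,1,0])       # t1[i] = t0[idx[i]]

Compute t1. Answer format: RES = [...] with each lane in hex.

  t0: 86 c7 dd 78
  t1: 86 78 c7 86

RES = [ 0x86  0x78  0xc7  0x86 ]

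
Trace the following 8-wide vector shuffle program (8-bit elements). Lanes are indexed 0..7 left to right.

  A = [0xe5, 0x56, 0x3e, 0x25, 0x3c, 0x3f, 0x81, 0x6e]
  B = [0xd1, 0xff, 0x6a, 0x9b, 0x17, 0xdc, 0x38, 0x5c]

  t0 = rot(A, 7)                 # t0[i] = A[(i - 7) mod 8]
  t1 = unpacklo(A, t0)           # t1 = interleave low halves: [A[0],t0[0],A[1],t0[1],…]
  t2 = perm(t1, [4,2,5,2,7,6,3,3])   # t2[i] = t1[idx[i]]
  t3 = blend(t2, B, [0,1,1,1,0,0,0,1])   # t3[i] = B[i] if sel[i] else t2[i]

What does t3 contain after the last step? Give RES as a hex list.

t0 = [0x56, 0x3e, 0x25, 0x3c, 0x3f, 0x81, 0x6e, 0xe5]
t1 = [0xe5, 0x56, 0x56, 0x3e, 0x3e, 0x25, 0x25, 0x3c]
t2 = [0x3e, 0x56, 0x25, 0x56, 0x3c, 0x25, 0x3e, 0x3e]
t3 = [0x3e, 0xff, 0x6a, 0x9b, 0x3c, 0x25, 0x3e, 0x5c]

RES = [ 0x3e  0xff  0x6a  0x9b  0x3c  0x25  0x3e  0x5c ]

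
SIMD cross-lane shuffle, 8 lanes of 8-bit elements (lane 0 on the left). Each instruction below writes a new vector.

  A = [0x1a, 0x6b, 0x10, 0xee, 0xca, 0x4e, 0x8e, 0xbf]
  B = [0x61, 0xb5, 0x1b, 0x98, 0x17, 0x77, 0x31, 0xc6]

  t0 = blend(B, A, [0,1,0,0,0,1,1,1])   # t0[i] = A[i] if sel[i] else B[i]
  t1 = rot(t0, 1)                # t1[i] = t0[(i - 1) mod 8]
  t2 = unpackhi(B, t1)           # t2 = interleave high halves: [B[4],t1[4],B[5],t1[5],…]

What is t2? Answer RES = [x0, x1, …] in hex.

RES = [0x17, 0x98, 0x77, 0x17, 0x31, 0x4e, 0xc6, 0x8e]

  t0: 61 6b 1b 98 17 4e 8e bf
  t1: bf 61 6b 1b 98 17 4e 8e
  t2: 17 98 77 17 31 4e c6 8e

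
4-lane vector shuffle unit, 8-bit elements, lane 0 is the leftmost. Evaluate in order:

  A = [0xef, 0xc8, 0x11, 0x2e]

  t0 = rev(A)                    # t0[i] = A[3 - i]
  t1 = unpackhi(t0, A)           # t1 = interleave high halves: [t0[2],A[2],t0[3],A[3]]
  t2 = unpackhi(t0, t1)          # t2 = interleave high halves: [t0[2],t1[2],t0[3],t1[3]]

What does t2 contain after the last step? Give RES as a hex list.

RES = [0xc8, 0xef, 0xef, 0x2e]

→ t0 |2e|11|c8|ef|
→ t1 |c8|11|ef|2e|
→ t2 |c8|ef|ef|2e|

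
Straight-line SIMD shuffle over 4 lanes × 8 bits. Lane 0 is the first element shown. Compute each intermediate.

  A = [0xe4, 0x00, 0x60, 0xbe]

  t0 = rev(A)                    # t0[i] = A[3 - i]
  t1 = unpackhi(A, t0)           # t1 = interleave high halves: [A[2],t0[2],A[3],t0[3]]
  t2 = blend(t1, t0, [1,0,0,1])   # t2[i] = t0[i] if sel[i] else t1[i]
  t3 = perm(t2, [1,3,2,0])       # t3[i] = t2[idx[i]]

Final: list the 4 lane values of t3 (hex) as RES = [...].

t0 = [0xbe, 0x60, 0x00, 0xe4]
t1 = [0x60, 0x00, 0xbe, 0xe4]
t2 = [0xbe, 0x00, 0xbe, 0xe4]
t3 = [0x00, 0xe4, 0xbe, 0xbe]

RES = [ 0x00  0xe4  0xbe  0xbe ]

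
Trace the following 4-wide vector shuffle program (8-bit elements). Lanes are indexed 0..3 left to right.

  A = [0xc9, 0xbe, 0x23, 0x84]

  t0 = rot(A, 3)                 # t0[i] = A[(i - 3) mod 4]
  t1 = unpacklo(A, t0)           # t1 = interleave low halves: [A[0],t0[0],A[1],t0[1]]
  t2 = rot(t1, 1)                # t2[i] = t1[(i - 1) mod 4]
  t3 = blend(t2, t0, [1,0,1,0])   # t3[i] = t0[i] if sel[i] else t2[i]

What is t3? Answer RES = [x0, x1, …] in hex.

t0 = [0xbe, 0x23, 0x84, 0xc9]
t1 = [0xc9, 0xbe, 0xbe, 0x23]
t2 = [0x23, 0xc9, 0xbe, 0xbe]
t3 = [0xbe, 0xc9, 0x84, 0xbe]

RES = [ 0xbe  0xc9  0x84  0xbe ]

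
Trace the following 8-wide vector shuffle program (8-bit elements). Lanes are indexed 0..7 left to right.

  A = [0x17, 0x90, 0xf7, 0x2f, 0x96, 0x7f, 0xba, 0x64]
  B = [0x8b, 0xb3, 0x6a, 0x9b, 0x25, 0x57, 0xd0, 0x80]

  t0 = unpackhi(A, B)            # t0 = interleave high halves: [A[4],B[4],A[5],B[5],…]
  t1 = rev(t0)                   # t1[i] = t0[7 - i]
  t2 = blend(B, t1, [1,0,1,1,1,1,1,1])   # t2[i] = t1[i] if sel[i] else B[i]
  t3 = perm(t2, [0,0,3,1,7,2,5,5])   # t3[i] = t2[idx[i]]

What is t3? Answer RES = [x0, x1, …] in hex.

→ t0 |96|25|7f|57|ba|d0|64|80|
→ t1 |80|64|d0|ba|57|7f|25|96|
→ t2 |80|b3|d0|ba|57|7f|25|96|
→ t3 |80|80|ba|b3|96|d0|7f|7f|

RES = [ 0x80  0x80  0xba  0xb3  0x96  0xd0  0x7f  0x7f ]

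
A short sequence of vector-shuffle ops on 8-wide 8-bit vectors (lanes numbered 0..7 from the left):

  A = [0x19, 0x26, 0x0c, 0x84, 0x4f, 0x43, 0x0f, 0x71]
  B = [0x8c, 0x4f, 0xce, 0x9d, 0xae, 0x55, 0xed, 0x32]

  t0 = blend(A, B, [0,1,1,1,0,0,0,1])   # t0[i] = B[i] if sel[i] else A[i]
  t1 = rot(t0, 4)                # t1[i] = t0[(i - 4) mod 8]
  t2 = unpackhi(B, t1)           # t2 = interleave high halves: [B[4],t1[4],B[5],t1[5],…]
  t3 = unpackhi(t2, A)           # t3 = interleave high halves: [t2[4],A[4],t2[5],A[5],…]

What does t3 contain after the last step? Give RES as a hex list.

RES = [ 0xed  0x4f  0xce  0x43  0x32  0x0f  0x9d  0x71 ]

t0 = [0x19, 0x4f, 0xce, 0x9d, 0x4f, 0x43, 0x0f, 0x32]
t1 = [0x4f, 0x43, 0x0f, 0x32, 0x19, 0x4f, 0xce, 0x9d]
t2 = [0xae, 0x19, 0x55, 0x4f, 0xed, 0xce, 0x32, 0x9d]
t3 = [0xed, 0x4f, 0xce, 0x43, 0x32, 0x0f, 0x9d, 0x71]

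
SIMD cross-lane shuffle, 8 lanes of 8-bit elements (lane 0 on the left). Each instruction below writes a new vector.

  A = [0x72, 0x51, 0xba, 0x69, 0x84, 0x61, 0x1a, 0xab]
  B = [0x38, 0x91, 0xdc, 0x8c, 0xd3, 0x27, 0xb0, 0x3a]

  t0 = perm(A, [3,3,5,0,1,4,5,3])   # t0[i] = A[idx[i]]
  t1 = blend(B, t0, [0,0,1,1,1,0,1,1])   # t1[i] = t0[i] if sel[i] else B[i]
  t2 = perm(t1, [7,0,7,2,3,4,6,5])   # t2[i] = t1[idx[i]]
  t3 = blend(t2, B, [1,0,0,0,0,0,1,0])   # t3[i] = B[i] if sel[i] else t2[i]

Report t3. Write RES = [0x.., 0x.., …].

→ t0 |69|69|61|72|51|84|61|69|
→ t1 |38|91|61|72|51|27|61|69|
→ t2 |69|38|69|61|72|51|61|27|
→ t3 |38|38|69|61|72|51|b0|27|

RES = [0x38, 0x38, 0x69, 0x61, 0x72, 0x51, 0xb0, 0x27]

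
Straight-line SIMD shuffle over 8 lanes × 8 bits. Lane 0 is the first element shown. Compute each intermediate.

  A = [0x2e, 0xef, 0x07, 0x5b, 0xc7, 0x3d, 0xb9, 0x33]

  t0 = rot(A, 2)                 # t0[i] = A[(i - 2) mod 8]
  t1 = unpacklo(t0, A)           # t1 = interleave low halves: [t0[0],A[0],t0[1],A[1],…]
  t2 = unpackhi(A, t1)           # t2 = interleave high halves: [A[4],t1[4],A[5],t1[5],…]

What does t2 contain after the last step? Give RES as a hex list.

t0 = [0xb9, 0x33, 0x2e, 0xef, 0x07, 0x5b, 0xc7, 0x3d]
t1 = [0xb9, 0x2e, 0x33, 0xef, 0x2e, 0x07, 0xef, 0x5b]
t2 = [0xc7, 0x2e, 0x3d, 0x07, 0xb9, 0xef, 0x33, 0x5b]

RES = [0xc7, 0x2e, 0x3d, 0x07, 0xb9, 0xef, 0x33, 0x5b]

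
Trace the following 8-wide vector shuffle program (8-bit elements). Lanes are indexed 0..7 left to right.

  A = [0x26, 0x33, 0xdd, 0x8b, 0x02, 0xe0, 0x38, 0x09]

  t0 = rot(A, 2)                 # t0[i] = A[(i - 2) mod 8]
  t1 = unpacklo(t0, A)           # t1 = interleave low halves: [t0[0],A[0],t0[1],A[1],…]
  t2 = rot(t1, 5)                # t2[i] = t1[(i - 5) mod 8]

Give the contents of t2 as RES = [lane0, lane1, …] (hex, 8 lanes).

→ t0 |38|09|26|33|dd|8b|02|e0|
→ t1 |38|26|09|33|26|dd|33|8b|
→ t2 |33|26|dd|33|8b|38|26|09|

RES = [ 0x33  0x26  0xdd  0x33  0x8b  0x38  0x26  0x09 ]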